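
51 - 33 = 18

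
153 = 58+95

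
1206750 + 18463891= 19670641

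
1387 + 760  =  2147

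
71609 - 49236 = 22373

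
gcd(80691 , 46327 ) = 1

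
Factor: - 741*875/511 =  - 3^1*5^3*13^1*19^1*73^ ( - 1)  =  - 92625/73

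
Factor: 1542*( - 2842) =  - 2^2*3^1*7^2 * 29^1*257^1= -4382364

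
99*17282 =1710918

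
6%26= 6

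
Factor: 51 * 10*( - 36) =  - 18360 = - 2^3*3^3 * 5^1*17^1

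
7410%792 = 282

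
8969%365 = 209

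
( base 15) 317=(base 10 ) 697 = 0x2B9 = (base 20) 1EH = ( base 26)10L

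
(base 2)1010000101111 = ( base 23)9hf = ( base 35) 47m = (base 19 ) E5I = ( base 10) 5167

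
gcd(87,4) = 1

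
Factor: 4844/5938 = 2^1*7^1*173^1*2969^( - 1 ) = 2422/2969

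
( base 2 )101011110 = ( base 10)350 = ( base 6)1342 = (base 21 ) ge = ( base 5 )2400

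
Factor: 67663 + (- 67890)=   -  227^1 = -  227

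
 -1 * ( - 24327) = 24327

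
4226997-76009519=-71782522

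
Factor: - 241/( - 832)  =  2^( - 6) * 13^( - 1)*241^1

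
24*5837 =140088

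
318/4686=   53/781=0.07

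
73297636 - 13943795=59353841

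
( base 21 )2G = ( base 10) 58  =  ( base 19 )31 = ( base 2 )111010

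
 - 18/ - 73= 18/73 = 0.25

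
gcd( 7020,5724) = 108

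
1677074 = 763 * 2198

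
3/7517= 3/7517   =  0.00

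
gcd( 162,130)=2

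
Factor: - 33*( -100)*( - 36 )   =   - 2^4*3^3*5^2*11^1 = - 118800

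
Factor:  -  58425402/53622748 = -2^( - 1)*3^1 * 7^1*1391081^1*13405687^ ( - 1) =- 29212701/26811374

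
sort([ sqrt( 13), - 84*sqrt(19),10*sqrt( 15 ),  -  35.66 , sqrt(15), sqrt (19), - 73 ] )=[-84*sqrt (19 ), - 73, - 35.66, sqrt( 13 ), sqrt(15), sqrt(19 ) , 10*sqrt ( 15) ] 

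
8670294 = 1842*4707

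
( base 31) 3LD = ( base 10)3547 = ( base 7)13225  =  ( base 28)4EJ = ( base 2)110111011011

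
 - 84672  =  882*(-96) 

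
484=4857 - 4373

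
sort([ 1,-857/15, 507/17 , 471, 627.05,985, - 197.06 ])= [  -  197.06, - 857/15, 1, 507/17 , 471,627.05 , 985 ]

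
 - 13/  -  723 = 13/723 = 0.02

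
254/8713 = 254/8713 = 0.03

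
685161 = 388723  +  296438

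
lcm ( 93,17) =1581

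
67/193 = 67/193 = 0.35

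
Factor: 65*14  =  910 = 2^1*5^1*7^1 * 13^1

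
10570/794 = 5285/397 = 13.31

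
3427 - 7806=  - 4379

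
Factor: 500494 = 2^1*251^1*997^1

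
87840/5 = 17568 = 17568.00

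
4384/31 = 141 + 13/31 = 141.42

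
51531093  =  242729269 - 191198176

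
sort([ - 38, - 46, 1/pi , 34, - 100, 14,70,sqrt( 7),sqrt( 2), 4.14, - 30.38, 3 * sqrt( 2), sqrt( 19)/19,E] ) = [ - 100, - 46,-38, - 30.38,sqrt( 19) /19,  1/pi, sqrt( 2),  sqrt( 7), E , 4.14,3 *sqrt(2), 14, 34,70 ] 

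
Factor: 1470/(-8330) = - 3/17 = - 3^1*17^( - 1 ) 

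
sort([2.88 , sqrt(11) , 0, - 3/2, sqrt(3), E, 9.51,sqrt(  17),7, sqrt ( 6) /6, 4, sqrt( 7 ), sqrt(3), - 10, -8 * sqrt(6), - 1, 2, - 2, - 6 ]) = [-8 *sqrt ( 6),-10, -6,-2, - 3/2,  -  1, 0 , sqrt(6 ) /6,sqrt( 3) , sqrt(3),  2,sqrt(7 ) , E,  2.88, sqrt(11),4, sqrt(  17 ),7, 9.51]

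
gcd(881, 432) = 1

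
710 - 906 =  - 196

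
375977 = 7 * 53711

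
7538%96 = 50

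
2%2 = 0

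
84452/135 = 84452/135 = 625.57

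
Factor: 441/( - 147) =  - 3= - 3^1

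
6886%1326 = 256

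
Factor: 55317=3^1*18439^1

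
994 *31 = 30814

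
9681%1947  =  1893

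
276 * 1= 276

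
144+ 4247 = 4391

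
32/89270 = 16/44635 = 0.00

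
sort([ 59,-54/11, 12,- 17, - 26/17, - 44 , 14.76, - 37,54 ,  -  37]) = [ - 44 , -37, -37, - 17, - 54/11, - 26/17, 12 , 14.76 , 54,59]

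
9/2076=3/692 = 0.00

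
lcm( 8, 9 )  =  72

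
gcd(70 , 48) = 2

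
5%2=1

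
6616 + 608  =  7224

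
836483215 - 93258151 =743225064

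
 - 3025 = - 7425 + 4400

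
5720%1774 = 398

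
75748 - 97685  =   - 21937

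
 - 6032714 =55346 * ( - 109)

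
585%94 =21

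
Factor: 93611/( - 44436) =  - 2^( - 2)*3^(  -  1)*23^ ( - 2)*43^1*311^1= -13373/6348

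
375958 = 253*1486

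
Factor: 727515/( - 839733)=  - 3^2*5^1  *17^1*883^( - 1) = -765/883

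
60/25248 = 5/2104  =  0.00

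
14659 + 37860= 52519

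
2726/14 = 1363/7=194.71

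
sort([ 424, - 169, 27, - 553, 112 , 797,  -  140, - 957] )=[ - 957, - 553,  -  169, - 140,27, 112,  424,797 ]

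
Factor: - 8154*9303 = -75856662 = -  2^1 *3^4*7^1*151^1*443^1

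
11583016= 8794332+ 2788684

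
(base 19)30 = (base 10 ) 57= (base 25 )27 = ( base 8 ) 71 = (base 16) 39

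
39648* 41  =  1625568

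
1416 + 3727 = 5143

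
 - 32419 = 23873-56292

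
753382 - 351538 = 401844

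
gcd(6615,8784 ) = 9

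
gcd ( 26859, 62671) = 8953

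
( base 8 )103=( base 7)124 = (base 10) 67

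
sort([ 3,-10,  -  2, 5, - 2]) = [ - 10,-2, - 2,  3,5 ] 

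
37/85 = 37/85 = 0.44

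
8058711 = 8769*919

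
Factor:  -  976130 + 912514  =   - 2^7*7^1*71^1=- 63616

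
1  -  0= 1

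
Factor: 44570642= 2^1*23^1*179^1*5413^1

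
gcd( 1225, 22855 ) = 35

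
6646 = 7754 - 1108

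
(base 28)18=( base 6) 100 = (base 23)1D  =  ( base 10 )36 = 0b100100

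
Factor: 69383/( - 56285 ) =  - 5^( - 1 )*11257^( - 1)*69383^1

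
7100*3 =21300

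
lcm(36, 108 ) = 108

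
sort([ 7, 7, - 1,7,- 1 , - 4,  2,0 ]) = [  -  4 , - 1,  -  1,0,2, 7, 7,7]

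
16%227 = 16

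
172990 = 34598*5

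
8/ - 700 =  - 2/175 =- 0.01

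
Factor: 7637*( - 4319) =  - 7^2*617^1*1091^1 = -32984203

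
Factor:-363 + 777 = 2^1*3^2*23^1 =414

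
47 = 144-97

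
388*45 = 17460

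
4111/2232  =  1 + 1879/2232= 1.84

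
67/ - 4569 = -67/4569 = -0.01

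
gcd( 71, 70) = 1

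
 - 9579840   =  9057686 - 18637526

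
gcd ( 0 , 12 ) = 12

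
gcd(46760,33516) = 28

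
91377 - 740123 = -648746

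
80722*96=7749312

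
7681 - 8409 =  - 728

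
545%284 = 261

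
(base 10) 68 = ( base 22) 32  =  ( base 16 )44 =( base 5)233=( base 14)4C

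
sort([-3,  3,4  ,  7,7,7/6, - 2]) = [  -  3, - 2,7/6, 3,4,7, 7 ]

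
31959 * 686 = 21923874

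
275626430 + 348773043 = 624399473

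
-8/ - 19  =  8/19 = 0.42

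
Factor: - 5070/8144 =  -2^( - 3)*3^1*5^1*13^2*509^(  -  1 ) = - 2535/4072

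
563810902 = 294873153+268937749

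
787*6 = 4722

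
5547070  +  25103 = 5572173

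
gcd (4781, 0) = 4781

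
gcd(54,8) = 2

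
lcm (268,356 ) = 23852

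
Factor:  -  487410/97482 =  - 5 = - 5^1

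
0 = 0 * 10067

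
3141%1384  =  373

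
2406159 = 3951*609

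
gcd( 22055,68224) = 1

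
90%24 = 18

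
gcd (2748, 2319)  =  3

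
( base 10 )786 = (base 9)1063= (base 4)30102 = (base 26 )146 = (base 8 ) 1422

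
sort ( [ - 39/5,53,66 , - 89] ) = [ - 89, - 39/5,  53,  66]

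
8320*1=8320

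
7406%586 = 374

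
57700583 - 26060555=31640028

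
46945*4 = 187780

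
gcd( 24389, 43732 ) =841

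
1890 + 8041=9931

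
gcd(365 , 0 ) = 365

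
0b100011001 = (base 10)281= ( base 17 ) G9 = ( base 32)8P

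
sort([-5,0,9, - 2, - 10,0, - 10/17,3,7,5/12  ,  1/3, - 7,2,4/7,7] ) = [-10, - 7 , - 5,-2, - 10/17, 0, 0 , 1/3, 5/12,  4/7, 2, 3, 7,7,9]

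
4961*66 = 327426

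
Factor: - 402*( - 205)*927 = 2^1 * 3^3*5^1*41^1 *67^1*103^1  =  76394070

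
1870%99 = 88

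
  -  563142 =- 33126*17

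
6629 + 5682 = 12311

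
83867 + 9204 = 93071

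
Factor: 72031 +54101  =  2^2*3^1*23^1*457^1 = 126132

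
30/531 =10/177 = 0.06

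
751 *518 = 389018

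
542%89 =8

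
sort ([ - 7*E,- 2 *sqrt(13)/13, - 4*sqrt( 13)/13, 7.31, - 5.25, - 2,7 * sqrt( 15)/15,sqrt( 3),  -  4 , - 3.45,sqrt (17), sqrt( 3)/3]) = [ - 7*E, - 5.25, - 4,-3.45, - 2, - 4 * sqrt (13 )/13  , - 2*sqrt (13)/13,  sqrt (3) /3,  sqrt ( 3),7*sqrt( 15)/15 , sqrt( 17), 7.31]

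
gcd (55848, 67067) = 13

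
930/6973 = 930/6973 = 0.13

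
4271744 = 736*5804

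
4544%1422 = 278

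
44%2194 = 44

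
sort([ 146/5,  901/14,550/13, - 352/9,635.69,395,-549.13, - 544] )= [-549.13,-544,-352/9,146/5,550/13,901/14,395,635.69]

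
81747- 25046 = 56701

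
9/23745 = 3/7915 = 0.00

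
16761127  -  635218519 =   -  618457392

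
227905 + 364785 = 592690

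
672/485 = 1 + 187/485 = 1.39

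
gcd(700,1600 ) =100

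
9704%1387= 1382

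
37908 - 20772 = 17136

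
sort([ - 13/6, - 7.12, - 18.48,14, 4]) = [ - 18.48, - 7.12, - 13/6, 4, 14]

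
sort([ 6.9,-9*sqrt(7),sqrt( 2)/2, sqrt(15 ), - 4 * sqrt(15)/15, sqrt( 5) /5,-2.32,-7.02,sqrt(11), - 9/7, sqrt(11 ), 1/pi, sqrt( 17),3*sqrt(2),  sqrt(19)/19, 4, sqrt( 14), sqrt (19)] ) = [- 9 * sqrt(7), - 7.02,-2.32,  -  9/7, - 4 *sqrt(15) /15, sqrt ( 19)/19, 1/pi,sqrt( 5) /5,sqrt(2)/2,sqrt(11), sqrt(11), sqrt( 14 ), sqrt( 15)  ,  4,sqrt(17), 3*sqrt(2),sqrt(19) , 6.9]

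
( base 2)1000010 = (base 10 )66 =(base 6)150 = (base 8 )102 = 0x42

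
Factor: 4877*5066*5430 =2^2 * 3^1*5^1*17^1*149^1  *181^1*4877^1  =  134158369260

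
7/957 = 7/957 = 0.01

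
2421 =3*807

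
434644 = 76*5719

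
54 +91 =145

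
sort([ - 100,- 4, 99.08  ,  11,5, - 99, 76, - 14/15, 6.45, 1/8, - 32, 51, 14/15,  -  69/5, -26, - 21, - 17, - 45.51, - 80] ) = [-100 , - 99, - 80 , - 45.51,- 32, - 26 ,- 21,-17, - 69/5, -4 , - 14/15, 1/8, 14/15,5, 6.45,11, 51, 76,99.08 ] 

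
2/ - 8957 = -1 + 8955/8957 = -0.00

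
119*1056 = 125664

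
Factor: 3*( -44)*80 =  - 2^6*3^1*5^1*11^1 = - 10560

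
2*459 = 918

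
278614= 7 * 39802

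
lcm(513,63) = 3591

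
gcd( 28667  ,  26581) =1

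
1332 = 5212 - 3880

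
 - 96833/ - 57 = 96833/57 = 1698.82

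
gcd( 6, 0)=6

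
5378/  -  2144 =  - 2689/1072 = - 2.51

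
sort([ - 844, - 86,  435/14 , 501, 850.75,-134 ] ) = [ - 844,-134, - 86,435/14 , 501 , 850.75]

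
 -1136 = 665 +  - 1801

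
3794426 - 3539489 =254937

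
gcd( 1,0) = 1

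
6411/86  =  74 + 47/86 = 74.55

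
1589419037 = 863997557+725421480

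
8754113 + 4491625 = 13245738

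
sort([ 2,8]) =[ 2, 8]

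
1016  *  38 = 38608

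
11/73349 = 11/73349 = 0.00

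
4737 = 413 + 4324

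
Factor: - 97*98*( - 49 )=465794=2^1*7^4 *97^1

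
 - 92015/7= - 13145= - 13145.00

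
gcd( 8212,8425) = 1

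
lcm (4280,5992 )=29960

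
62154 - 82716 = - 20562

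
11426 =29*394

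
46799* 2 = 93598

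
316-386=-70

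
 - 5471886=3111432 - 8583318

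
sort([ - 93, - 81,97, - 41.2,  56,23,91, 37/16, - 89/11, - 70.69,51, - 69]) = [ - 93, - 81, - 70.69, - 69, - 41.2, - 89/11, 37/16, 23,51 , 56, 91, 97] 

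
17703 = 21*843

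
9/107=9/107 = 0.08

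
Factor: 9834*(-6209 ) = -2^1*3^1*7^1*11^1 *149^1*887^1=- 61059306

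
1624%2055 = 1624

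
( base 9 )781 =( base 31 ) KK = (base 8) 1200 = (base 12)454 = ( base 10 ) 640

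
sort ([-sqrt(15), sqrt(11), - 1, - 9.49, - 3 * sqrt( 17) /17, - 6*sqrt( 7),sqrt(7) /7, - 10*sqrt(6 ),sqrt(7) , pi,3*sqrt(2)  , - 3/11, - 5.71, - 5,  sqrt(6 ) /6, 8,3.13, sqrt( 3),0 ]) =[-10  *  sqrt( 6 ), - 6*sqrt(7) , - 9.49, - 5.71, - 5, - sqrt(15 ),-1, - 3*sqrt(17) /17, - 3/11, 0, sqrt(7) /7, sqrt( 6 )/6, sqrt( 3 ),sqrt( 7)  ,  3.13, pi,  sqrt(11),3 * sqrt(2 ), 8 ]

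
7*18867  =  132069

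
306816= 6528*47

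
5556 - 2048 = 3508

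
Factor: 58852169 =149^1 *394981^1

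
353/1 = 353 = 353.00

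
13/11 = 1 +2/11 = 1.18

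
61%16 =13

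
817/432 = 1  +  385/432 = 1.89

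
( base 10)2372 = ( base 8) 4504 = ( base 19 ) 6AG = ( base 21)57K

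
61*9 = 549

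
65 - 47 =18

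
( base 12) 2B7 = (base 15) 1d7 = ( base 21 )k7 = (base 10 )427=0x1AB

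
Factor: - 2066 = - 2^1*1033^1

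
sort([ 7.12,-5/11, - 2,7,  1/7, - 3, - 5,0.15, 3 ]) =[ - 5, - 3, - 2, - 5/11, 1/7, 0.15,3, 7, 7.12 ] 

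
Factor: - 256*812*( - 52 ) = 10809344 = 2^12 * 7^1*13^1 * 29^1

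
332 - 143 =189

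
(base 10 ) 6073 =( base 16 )17B9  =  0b1011110111001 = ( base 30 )6MD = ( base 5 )143243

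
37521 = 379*99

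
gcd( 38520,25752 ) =24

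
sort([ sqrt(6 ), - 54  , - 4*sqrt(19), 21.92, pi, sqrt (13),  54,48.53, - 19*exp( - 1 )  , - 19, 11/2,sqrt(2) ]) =[ - 54, - 19 , - 4*sqrt(19) , - 19*exp( - 1 ), sqrt ( 2) , sqrt( 6 ),pi,sqrt( 13),11/2,21.92,48.53,54]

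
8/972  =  2/243= 0.01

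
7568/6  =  1261+1/3=1261.33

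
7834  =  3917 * 2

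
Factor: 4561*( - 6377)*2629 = -7^1*11^1*239^1*911^1*4561^1 = - 76465771613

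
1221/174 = 407/58 = 7.02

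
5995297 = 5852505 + 142792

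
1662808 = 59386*28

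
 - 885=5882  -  6767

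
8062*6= 48372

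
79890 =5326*15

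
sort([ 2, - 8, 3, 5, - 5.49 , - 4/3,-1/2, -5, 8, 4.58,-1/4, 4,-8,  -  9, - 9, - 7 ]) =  [ - 9, - 9, - 8, - 8, - 7,-5.49,-5, -4/3, - 1/2 , - 1/4, 2,3 , 4 , 4.58,5, 8 ] 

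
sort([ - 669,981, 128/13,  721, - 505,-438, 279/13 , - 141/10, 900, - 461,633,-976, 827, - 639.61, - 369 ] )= [-976,  -  669,-639.61, - 505, - 461, - 438,-369, - 141/10,128/13,279/13,633,721, 827,900,  981 ] 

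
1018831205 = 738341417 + 280489788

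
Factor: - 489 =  - 3^1*163^1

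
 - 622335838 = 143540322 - 765876160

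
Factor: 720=2^4*3^2*5^1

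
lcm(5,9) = 45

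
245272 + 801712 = 1046984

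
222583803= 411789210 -189205407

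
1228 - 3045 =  - 1817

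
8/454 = 4/227= 0.02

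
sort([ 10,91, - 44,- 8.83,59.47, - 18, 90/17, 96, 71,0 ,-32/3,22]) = [-44,-18,  -  32/3,-8.83, 0,90/17, 10,22, 59.47, 71,91, 96 ]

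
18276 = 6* 3046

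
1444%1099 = 345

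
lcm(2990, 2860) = 65780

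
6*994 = 5964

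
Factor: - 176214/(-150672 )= 2^(-3) * 73^(-1)*683^1 = 683/584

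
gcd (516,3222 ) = 6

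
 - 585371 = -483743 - 101628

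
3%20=3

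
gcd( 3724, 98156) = 4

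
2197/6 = 2197/6 = 366.17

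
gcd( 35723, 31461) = 1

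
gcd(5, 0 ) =5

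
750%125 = 0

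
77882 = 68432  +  9450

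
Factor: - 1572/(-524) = 3^1 =3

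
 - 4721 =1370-6091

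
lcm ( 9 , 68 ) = 612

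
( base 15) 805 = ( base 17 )643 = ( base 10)1805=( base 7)5156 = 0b11100001101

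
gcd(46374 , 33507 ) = 3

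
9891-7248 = 2643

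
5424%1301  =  220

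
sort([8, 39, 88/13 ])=[ 88/13,8,39]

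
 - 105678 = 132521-238199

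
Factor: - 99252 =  -2^2*3^3*919^1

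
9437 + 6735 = 16172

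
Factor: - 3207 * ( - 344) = 1103208 = 2^3*3^1*43^1*1069^1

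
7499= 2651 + 4848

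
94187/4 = 23546 + 3/4 = 23546.75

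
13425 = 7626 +5799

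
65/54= 65/54 = 1.20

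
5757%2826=105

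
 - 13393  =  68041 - 81434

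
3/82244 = 3/82244=0.00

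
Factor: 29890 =2^1 *5^1 * 7^2*61^1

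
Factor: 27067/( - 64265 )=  - 5^( - 1)*12853^ (-1 )*27067^1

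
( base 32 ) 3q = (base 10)122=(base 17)73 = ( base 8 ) 172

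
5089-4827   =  262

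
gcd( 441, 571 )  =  1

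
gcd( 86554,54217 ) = 1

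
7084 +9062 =16146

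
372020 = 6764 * 55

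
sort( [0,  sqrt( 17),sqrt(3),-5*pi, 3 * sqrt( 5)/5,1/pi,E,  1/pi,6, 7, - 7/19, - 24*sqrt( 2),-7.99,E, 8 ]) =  [ - 24*sqrt( 2 ), - 5*pi, - 7.99 , - 7/19,0 , 1/pi, 1/pi , 3* sqrt( 5 ) /5,  sqrt ( 3),E , E, sqrt( 17),6,7, 8 ] 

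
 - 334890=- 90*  3721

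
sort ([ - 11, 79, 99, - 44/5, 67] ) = [-11,-44/5, 67, 79, 99]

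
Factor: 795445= 5^1*7^1*22727^1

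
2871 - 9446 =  - 6575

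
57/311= 57/311 = 0.18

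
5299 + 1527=6826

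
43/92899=43/92899 = 0.00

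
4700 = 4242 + 458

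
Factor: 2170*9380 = 2^3*5^2*7^2*31^1*67^1 = 20354600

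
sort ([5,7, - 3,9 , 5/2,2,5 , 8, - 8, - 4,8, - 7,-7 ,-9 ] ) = [ - 9,  -  8, -7,- 7, - 4, - 3,2, 5/2, 5,5,7,8,8, 9 ]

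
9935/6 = 1655 + 5/6 = 1655.83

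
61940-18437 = 43503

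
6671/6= 1111 + 5/6 = 1111.83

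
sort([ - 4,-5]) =[ - 5,-4]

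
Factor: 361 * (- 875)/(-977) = 5^3*7^1 * 19^2*977^(  -  1) = 315875/977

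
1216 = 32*38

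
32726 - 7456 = 25270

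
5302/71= 74 + 48/71 = 74.68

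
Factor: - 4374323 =  -  4374323^1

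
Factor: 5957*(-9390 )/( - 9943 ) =2^1*3^1*5^1*7^1*23^1*37^1 * 61^( - 1)*163^( - 1)*313^1= 55936230/9943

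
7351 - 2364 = 4987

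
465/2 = 232 + 1/2 = 232.50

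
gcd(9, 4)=1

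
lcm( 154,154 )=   154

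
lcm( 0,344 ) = 0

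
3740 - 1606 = 2134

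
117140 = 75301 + 41839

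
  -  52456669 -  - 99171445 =46714776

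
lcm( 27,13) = 351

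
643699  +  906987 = 1550686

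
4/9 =4/9 = 0.44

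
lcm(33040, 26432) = 132160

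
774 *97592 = 75536208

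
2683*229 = 614407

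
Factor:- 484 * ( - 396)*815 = 156206160 = 2^4*3^2*5^1 * 11^3*163^1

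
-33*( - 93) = 3069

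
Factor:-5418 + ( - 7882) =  - 2^2*5^2*7^1*19^1 = -13300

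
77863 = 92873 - 15010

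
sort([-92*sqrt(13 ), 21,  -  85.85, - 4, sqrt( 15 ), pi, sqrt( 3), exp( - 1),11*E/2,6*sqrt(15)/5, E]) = [ - 92 * sqrt(13 ),-85.85, - 4, exp(  -  1 ), sqrt( 3),E, pi, sqrt( 15), 6*sqrt(15)/5 , 11  *  E/2,21] 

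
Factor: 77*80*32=2^9*5^1*7^1*11^1 = 197120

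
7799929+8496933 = 16296862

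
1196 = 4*299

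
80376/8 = 10047 = 10047.00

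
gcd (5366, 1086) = 2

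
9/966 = 3/322 = 0.01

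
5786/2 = 2893=2893.00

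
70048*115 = 8055520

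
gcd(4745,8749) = 13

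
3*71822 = 215466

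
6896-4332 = 2564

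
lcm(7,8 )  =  56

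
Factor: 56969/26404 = 2^(-2 )*7^( - 1)*11^1*23^( - 1 )*41^(-1 )*5179^1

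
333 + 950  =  1283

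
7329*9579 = 70204491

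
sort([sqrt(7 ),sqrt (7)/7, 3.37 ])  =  [ sqrt( 7)/7, sqrt( 7 ), 3.37]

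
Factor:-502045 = - 5^1*31^1 * 41^1*79^1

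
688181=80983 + 607198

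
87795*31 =2721645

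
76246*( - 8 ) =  - 609968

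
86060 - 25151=60909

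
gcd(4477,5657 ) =1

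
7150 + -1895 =5255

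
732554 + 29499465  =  30232019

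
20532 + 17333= 37865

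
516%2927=516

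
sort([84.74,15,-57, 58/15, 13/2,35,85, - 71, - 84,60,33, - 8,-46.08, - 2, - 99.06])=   [ - 99.06,  -  84, - 71, - 57, - 46.08 , - 8, - 2,58/15,13/2,15, 33,35,60 , 84.74, 85 ] 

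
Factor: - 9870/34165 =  -1974/6833 = -2^1*3^1*7^1 * 47^1*6833^(  -  1)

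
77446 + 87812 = 165258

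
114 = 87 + 27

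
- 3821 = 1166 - 4987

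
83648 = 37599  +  46049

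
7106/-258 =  - 28 + 59/129= -27.54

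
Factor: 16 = 2^4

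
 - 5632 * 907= - 5108224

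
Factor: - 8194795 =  - 5^1 * 7^1*19^1*12323^1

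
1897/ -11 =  - 173 + 6/11  =  - 172.45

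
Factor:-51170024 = - 2^3*421^1*15193^1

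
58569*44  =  2577036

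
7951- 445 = 7506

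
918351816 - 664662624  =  253689192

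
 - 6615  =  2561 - 9176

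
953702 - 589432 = 364270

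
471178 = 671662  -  200484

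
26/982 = 13/491=0.03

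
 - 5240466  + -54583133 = -59823599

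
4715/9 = 4715/9 =523.89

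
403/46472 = 403/46472 =0.01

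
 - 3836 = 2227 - 6063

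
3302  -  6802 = - 3500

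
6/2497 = 6/2497  =  0.00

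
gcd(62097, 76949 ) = 1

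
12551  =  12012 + 539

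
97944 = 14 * 6996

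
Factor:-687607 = -281^1* 2447^1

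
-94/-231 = 94/231 = 0.41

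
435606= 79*5514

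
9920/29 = 342 + 2/29 = 342.07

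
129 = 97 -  - 32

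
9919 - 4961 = 4958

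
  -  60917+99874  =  38957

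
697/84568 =697/84568 = 0.01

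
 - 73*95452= - 6967996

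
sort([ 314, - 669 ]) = [-669, 314]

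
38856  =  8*4857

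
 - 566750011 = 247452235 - 814202246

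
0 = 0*55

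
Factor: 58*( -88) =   -  2^4*11^1*29^1 = - 5104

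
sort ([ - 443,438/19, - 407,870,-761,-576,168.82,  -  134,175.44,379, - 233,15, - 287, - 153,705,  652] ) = [ - 761, - 576, - 443, - 407,-287, - 233, - 153, - 134, 15, 438/19,168.82, 175.44,379, 652, 705,870] 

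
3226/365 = 3226/365  =  8.84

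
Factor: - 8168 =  - 2^3 * 1021^1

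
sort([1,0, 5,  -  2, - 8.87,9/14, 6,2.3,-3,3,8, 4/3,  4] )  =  [ - 8.87,  -  3, - 2,  0,9/14, 1,4/3,2.3,3, 4,5, 6,8] 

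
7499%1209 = 245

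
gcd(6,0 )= 6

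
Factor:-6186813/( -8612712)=2^( - 3 )*3^( - 1)*37^ ( - 1 )*53^( - 1 )*61^(- 1)*991^1*2081^1 =2062271/2870904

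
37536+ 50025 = 87561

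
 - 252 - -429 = 177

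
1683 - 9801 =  -8118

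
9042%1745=317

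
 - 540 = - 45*12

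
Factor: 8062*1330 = 10722460 = 2^2*5^1*7^1 * 19^1 * 29^1 * 139^1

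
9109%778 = 551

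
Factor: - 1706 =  - 2^1 * 853^1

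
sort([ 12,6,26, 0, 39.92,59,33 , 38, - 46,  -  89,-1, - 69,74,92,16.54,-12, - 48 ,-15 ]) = [-89, - 69,-48,  -  46,  -  15, - 12, - 1, 0 , 6, 12, 16.54, 26 , 33, 38, 39.92,59, 74,92]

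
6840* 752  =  5143680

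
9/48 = 3/16 = 0.19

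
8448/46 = 4224/23 = 183.65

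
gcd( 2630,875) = 5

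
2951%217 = 130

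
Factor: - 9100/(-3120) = 35/12 =2^( - 2)*3^( - 1)*5^1 * 7^1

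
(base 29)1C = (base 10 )41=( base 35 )16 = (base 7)56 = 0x29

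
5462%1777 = 131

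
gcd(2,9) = 1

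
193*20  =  3860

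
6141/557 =11+14/557 = 11.03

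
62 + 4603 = 4665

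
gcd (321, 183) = 3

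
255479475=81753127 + 173726348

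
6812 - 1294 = 5518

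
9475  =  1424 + 8051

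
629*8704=5474816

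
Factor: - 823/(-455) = 5^( - 1 ) * 7^(  -  1 )*13^( - 1 )*823^1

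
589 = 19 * 31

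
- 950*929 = - 882550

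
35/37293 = 35/37293 = 0.00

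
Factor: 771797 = 13^1  *59369^1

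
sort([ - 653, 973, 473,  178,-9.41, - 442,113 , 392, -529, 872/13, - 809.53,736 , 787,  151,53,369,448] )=[ - 809.53,  -  653, - 529, - 442, - 9.41, 53, 872/13,113, 151, 178,369 , 392,448, 473,736, 787,973 ]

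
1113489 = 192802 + 920687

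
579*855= 495045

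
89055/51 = 29685/17 = 1746.18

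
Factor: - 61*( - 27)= 1647= 3^3*61^1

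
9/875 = 9/875  =  0.01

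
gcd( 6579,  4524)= 3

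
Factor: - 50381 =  - 83^1*607^1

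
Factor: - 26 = - 2^1* 13^1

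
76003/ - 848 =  - 76003/848= -89.63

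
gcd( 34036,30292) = 4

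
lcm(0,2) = 0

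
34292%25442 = 8850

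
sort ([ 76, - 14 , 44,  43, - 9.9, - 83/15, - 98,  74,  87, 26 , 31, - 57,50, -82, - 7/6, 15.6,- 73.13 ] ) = [ - 98,-82, - 73.13 ,-57, - 14, - 9.9,  -  83/15, - 7/6,15.6,  26,31,43, 44,50,74,76,87]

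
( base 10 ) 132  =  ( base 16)84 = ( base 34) 3U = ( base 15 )8c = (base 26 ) 52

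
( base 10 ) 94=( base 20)4E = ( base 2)1011110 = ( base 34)2Q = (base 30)34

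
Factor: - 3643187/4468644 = -2^(-2)*3^(-2) * 101^(-1) * 179^1*1229^( - 1 ) * 20353^1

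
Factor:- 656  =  -2^4*41^1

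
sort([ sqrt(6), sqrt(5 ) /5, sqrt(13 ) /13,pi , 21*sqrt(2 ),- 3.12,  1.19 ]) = [ - 3.12,  sqrt(13 )/13,  sqrt(5)/5,  1.19,  sqrt( 6),pi, 21*sqrt( 2 ) ] 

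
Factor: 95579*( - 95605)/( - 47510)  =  1827566059/9502= 2^( - 1)*11^1*4751^ ( - 1)*8689^1*19121^1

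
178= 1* 178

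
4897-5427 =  - 530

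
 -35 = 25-60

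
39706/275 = 39706/275 = 144.39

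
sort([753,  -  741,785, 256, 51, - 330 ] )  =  [ - 741, - 330 , 51,256,753,785]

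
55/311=55/311= 0.18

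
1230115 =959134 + 270981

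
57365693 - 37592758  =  19772935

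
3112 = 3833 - 721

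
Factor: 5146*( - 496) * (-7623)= 19457067168 = 2^5 * 3^2 * 7^1* 11^2*31^2*83^1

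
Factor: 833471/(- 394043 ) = -13^ ( - 1 )*17^(-1 ) * 503^1*1657^1*1783^(-1)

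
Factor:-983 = -983^1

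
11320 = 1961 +9359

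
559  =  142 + 417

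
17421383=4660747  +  12760636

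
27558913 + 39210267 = 66769180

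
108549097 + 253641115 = 362190212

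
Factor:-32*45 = - 2^5*3^2 * 5^1= - 1440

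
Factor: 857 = 857^1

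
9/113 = 9/113 = 0.08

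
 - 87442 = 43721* (-2)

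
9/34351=9/34351 = 0.00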